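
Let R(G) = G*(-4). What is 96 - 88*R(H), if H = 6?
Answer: 2208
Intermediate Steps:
R(G) = -4*G
96 - 88*R(H) = 96 - (-352)*6 = 96 - 88*(-24) = 96 + 2112 = 2208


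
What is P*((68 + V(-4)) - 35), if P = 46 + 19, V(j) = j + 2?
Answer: 2015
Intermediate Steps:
V(j) = 2 + j
P = 65
P*((68 + V(-4)) - 35) = 65*((68 + (2 - 4)) - 35) = 65*((68 - 2) - 35) = 65*(66 - 35) = 65*31 = 2015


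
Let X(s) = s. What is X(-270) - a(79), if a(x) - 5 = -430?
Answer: 155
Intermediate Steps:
a(x) = -425 (a(x) = 5 - 430 = -425)
X(-270) - a(79) = -270 - 1*(-425) = -270 + 425 = 155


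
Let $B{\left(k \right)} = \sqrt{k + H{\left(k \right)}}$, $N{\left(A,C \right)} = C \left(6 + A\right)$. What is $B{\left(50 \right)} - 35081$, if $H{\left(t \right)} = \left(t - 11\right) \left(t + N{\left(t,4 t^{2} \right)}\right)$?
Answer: $-35081 + 20 \sqrt{54605} \approx -30407.0$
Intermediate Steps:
$H{\left(t \right)} = \left(-11 + t\right) \left(t + 4 t^{2} \left(6 + t\right)\right)$ ($H{\left(t \right)} = \left(t - 11\right) \left(t + 4 t^{2} \left(6 + t\right)\right) = \left(-11 + t\right) \left(t + 4 t^{2} \left(6 + t\right)\right)$)
$B{\left(k \right)} = \sqrt{k + k \left(-11 - 263 k - 20 k^{2} + 4 k^{3}\right)}$
$B{\left(50 \right)} - 35081 = \sqrt{50 \left(-10 - 13150 - 20 \cdot 50^{2} + 4 \cdot 50^{3}\right)} - 35081 = \sqrt{50 \left(-10 - 13150 - 50000 + 4 \cdot 125000\right)} - 35081 = \sqrt{50 \left(-10 - 13150 - 50000 + 500000\right)} - 35081 = \sqrt{50 \cdot 436840} - 35081 = \sqrt{21842000} - 35081 = 20 \sqrt{54605} - 35081 = -35081 + 20 \sqrt{54605}$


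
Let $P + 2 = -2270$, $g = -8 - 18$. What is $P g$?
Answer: $59072$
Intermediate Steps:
$g = -26$
$P = -2272$ ($P = -2 - 2270 = -2272$)
$P g = \left(-2272\right) \left(-26\right) = 59072$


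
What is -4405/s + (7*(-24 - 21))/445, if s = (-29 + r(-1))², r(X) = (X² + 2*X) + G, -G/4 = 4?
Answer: -525353/188324 ≈ -2.7896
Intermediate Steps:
G = -16 (G = -4*4 = -16)
r(X) = -16 + X² + 2*X (r(X) = (X² + 2*X) - 16 = -16 + X² + 2*X)
s = 2116 (s = (-29 + (-16 + (-1)² + 2*(-1)))² = (-29 + (-16 + 1 - 2))² = (-29 - 17)² = (-46)² = 2116)
-4405/s + (7*(-24 - 21))/445 = -4405/2116 + (7*(-24 - 21))/445 = -4405*1/2116 + (7*(-45))*(1/445) = -4405/2116 - 315*1/445 = -4405/2116 - 63/89 = -525353/188324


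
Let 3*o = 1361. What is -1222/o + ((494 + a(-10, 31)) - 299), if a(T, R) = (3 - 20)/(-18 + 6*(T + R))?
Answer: 28243595/146988 ≈ 192.15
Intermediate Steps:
o = 1361/3 (o = (1/3)*1361 = 1361/3 ≈ 453.67)
a(T, R) = -17/(-18 + 6*R + 6*T) (a(T, R) = -17/(-18 + 6*(R + T)) = -17/(-18 + (6*R + 6*T)) = -17/(-18 + 6*R + 6*T))
-1222/o + ((494 + a(-10, 31)) - 299) = -1222/1361/3 + ((494 - 17/(-18 + 6*31 + 6*(-10))) - 299) = -1222*3/1361 + ((494 - 17/(-18 + 186 - 60)) - 299) = -3666/1361 + ((494 - 17/108) - 299) = -3666/1361 + (53335/108 - 299) = -3666/1361 + 21043/108 = 28243595/146988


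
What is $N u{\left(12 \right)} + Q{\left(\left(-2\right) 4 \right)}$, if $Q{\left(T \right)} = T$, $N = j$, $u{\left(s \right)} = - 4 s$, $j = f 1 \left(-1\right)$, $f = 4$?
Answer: $184$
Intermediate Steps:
$j = -4$ ($j = 4 \cdot 1 \left(-1\right) = 4 \left(-1\right) = -4$)
$N = -4$
$N u{\left(12 \right)} + Q{\left(\left(-2\right) 4 \right)} = - 4 \left(\left(-4\right) 12\right) - 8 = \left(-4\right) \left(-48\right) - 8 = 192 - 8 = 184$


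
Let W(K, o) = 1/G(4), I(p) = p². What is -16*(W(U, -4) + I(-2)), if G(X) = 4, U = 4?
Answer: -68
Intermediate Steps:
W(K, o) = ¼ (W(K, o) = 1/4 = ¼)
-16*(W(U, -4) + I(-2)) = -16*(¼ + (-2)²) = -16*(¼ + 4) = -16*17/4 = -4*17 = -68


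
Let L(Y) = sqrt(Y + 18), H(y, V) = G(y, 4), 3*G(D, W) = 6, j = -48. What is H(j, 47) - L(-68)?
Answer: 2 - 5*I*sqrt(2) ≈ 2.0 - 7.0711*I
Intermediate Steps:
G(D, W) = 2 (G(D, W) = (1/3)*6 = 2)
H(y, V) = 2
L(Y) = sqrt(18 + Y)
H(j, 47) - L(-68) = 2 - sqrt(18 - 68) = 2 - sqrt(-50) = 2 - 5*I*sqrt(2)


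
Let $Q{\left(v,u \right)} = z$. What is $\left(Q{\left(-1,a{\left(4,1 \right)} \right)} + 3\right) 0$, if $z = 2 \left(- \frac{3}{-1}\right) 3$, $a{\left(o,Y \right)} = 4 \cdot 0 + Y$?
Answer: $0$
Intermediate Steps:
$a{\left(o,Y \right)} = Y$ ($a{\left(o,Y \right)} = 0 + Y = Y$)
$z = 18$ ($z = 2 \left(\left(-3\right) \left(-1\right)\right) 3 = 2 \cdot 3 \cdot 3 = 6 \cdot 3 = 18$)
$Q{\left(v,u \right)} = 18$
$\left(Q{\left(-1,a{\left(4,1 \right)} \right)} + 3\right) 0 = \left(18 + 3\right) 0 = 21 \cdot 0 = 0$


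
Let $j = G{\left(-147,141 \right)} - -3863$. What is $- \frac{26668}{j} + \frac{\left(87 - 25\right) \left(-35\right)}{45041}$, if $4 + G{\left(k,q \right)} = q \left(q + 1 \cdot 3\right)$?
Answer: $- \frac{17172426}{14908571} \approx -1.1518$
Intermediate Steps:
$G{\left(k,q \right)} = -4 + q \left(3 + q\right)$ ($G{\left(k,q \right)} = -4 + q \left(q + 1 \cdot 3\right) = -4 + q \left(q + 3\right) = -4 + q \left(3 + q\right)$)
$j = 24163$ ($j = \left(-4 + 141^{2} + 3 \cdot 141\right) - -3863 = \left(-4 + 19881 + 423\right) + 3863 = 20300 + 3863 = 24163$)
$- \frac{26668}{j} + \frac{\left(87 - 25\right) \left(-35\right)}{45041} = - \frac{26668}{24163} + \frac{\left(87 - 25\right) \left(-35\right)}{45041} = \left(-26668\right) \frac{1}{24163} + 62 \left(-35\right) \frac{1}{45041} = - \frac{26668}{24163} - \frac{2170}{45041} = - \frac{17172426}{14908571}$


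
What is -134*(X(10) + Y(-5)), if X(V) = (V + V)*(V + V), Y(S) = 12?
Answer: -55208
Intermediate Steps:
X(V) = 4*V² (X(V) = (2*V)*(2*V) = 4*V²)
-134*(X(10) + Y(-5)) = -134*(4*10² + 12) = -134*(4*100 + 12) = -134*(400 + 12) = -134*412 = -55208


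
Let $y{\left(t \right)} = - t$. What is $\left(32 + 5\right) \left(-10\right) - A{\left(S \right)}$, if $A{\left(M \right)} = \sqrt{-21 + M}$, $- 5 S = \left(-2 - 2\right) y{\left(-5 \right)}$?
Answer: $-370 - i \sqrt{17} \approx -370.0 - 4.1231 i$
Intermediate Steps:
$S = 4$ ($S = - \frac{\left(-2 - 2\right) \left(\left(-1\right) \left(-5\right)\right)}{5} = - \frac{\left(-4\right) 5}{5} = \left(- \frac{1}{5}\right) \left(-20\right) = 4$)
$\left(32 + 5\right) \left(-10\right) - A{\left(S \right)} = \left(32 + 5\right) \left(-10\right) - \sqrt{-21 + 4} = 37 \left(-10\right) - \sqrt{-17} = -370 - i \sqrt{17}$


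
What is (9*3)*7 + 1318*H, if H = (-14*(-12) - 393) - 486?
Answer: -936909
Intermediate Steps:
H = -711 (H = (168 - 393) - 486 = -225 - 486 = -711)
(9*3)*7 + 1318*H = (9*3)*7 + 1318*(-711) = 27*7 - 937098 = 189 - 937098 = -936909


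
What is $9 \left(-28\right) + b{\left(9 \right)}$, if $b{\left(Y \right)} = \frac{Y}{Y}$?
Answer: $-251$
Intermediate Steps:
$b{\left(Y \right)} = 1$
$9 \left(-28\right) + b{\left(9 \right)} = 9 \left(-28\right) + 1 = -252 + 1 = -251$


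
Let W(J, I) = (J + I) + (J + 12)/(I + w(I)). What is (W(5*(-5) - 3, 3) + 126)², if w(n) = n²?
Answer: 89401/9 ≈ 9933.4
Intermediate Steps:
W(J, I) = I + J + (12 + J)/(I + I²) (W(J, I) = (J + I) + (J + 12)/(I + I²) = (I + J) + (12 + J)/(I + I²) = I + J + (12 + J)/(I + I²))
(W(5*(-5) - 3, 3) + 126)² = ((12 + (5*(-5) - 3) + 3² + 3³ + 3*(5*(-5) - 3) + (5*(-5) - 3)*3²)/(3*(1 + 3)) + 126)² = ((⅓)*(12 + (-25 - 3) + 9 + 27 + 3*(-25 - 3) + (-25 - 3)*9)/4 + 126)² = ((⅓)*(¼)*(12 - 28 + 9 + 27 + 3*(-28) - 28*9) + 126)² = ((⅓)*(¼)*(12 - 28 + 9 + 27 - 84 - 252) + 126)² = ((⅓)*(¼)*(-316) + 126)² = (-79/3 + 126)² = (299/3)² = 89401/9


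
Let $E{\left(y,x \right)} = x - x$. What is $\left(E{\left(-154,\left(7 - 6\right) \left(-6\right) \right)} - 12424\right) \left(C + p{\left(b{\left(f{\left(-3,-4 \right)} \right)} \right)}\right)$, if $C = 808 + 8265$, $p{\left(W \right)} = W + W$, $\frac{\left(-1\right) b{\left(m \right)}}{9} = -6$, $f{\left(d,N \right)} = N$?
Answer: $-114064744$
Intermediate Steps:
$b{\left(m \right)} = 54$ ($b{\left(m \right)} = \left(-9\right) \left(-6\right) = 54$)
$E{\left(y,x \right)} = 0$
$p{\left(W \right)} = 2 W$
$C = 9073$
$\left(E{\left(-154,\left(7 - 6\right) \left(-6\right) \right)} - 12424\right) \left(C + p{\left(b{\left(f{\left(-3,-4 \right)} \right)} \right)}\right) = \left(0 - 12424\right) \left(9073 + 2 \cdot 54\right) = - 12424 \left(9073 + 108\right) = \left(-12424\right) 9181 = -114064744$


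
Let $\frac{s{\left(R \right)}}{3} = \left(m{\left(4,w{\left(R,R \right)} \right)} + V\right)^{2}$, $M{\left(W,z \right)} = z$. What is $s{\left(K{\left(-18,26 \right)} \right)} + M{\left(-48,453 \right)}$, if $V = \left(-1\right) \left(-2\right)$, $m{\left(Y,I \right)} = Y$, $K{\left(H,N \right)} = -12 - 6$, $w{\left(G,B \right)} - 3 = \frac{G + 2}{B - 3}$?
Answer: $561$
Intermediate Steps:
$w{\left(G,B \right)} = 3 + \frac{2 + G}{-3 + B}$ ($w{\left(G,B \right)} = 3 + \frac{G + 2}{B - 3} = 3 + \frac{2 + G}{-3 + B}$)
$K{\left(H,N \right)} = -18$
$V = 2$
$s{\left(R \right)} = 108$ ($s{\left(R \right)} = 3 \left(4 + 2\right)^{2} = 3 \cdot 6^{2} = 3 \cdot 36 = 108$)
$s{\left(K{\left(-18,26 \right)} \right)} + M{\left(-48,453 \right)} = 108 + 453 = 561$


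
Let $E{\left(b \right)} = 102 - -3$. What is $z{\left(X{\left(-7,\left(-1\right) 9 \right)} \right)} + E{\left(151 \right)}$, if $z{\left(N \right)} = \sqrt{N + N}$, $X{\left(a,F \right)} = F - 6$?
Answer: $105 + i \sqrt{30} \approx 105.0 + 5.4772 i$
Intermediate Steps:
$X{\left(a,F \right)} = -6 + F$
$z{\left(N \right)} = \sqrt{2} \sqrt{N}$ ($z{\left(N \right)} = \sqrt{2 N} = \sqrt{2} \sqrt{N}$)
$E{\left(b \right)} = 105$ ($E{\left(b \right)} = 102 + 3 = 105$)
$z{\left(X{\left(-7,\left(-1\right) 9 \right)} \right)} + E{\left(151 \right)} = \sqrt{2} \sqrt{-6 - 9} + 105 = \sqrt{2} \sqrt{-15} + 105 = \sqrt{2} i \sqrt{15} + 105 = i \sqrt{30} + 105 = 105 + i \sqrt{30}$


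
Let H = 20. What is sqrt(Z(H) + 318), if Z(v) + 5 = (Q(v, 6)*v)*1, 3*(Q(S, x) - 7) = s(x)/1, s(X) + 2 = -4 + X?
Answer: sqrt(453) ≈ 21.284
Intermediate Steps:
s(X) = -6 + X (s(X) = -2 + (-4 + X) = -6 + X)
Q(S, x) = 5 + x/3 (Q(S, x) = 7 + ((-6 + x)/1)/3 = 7 + ((-6 + x)*1)/3 = 7 + (-6 + x)/3 = 7 + (-2 + x/3) = 5 + x/3)
Z(v) = -5 + 7*v (Z(v) = -5 + ((5 + (1/3)*6)*v)*1 = -5 + ((5 + 2)*v)*1 = -5 + (7*v)*1 = -5 + 7*v)
sqrt(Z(H) + 318) = sqrt((-5 + 7*20) + 318) = sqrt((-5 + 140) + 318) = sqrt(135 + 318) = sqrt(453)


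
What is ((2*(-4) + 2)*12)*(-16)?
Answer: 1152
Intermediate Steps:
((2*(-4) + 2)*12)*(-16) = ((-8 + 2)*12)*(-16) = -6*12*(-16) = -72*(-16) = 1152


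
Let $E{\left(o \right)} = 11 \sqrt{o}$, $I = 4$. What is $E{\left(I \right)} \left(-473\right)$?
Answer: $-10406$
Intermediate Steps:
$E{\left(I \right)} \left(-473\right) = 11 \sqrt{4} \left(-473\right) = 11 \cdot 2 \left(-473\right) = 22 \left(-473\right) = -10406$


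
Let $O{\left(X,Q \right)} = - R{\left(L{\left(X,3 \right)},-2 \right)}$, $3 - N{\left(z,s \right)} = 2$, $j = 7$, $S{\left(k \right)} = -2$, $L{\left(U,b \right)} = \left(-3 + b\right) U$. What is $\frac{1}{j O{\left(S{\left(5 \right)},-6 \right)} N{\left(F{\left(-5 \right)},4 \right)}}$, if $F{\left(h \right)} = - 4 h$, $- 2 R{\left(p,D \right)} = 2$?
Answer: $\frac{1}{7} \approx 0.14286$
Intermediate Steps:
$L{\left(U,b \right)} = U \left(-3 + b\right)$
$R{\left(p,D \right)} = -1$ ($R{\left(p,D \right)} = \left(- \frac{1}{2}\right) 2 = -1$)
$N{\left(z,s \right)} = 1$ ($N{\left(z,s \right)} = 3 - 2 = 1$)
$O{\left(X,Q \right)} = 1$ ($O{\left(X,Q \right)} = \left(-1\right) \left(-1\right) = 1$)
$\frac{1}{j O{\left(S{\left(5 \right)},-6 \right)} N{\left(F{\left(-5 \right)},4 \right)}} = \frac{1}{7 \cdot 1 \cdot 1} = \frac{1}{7 \cdot 1} = \frac{1}{7}$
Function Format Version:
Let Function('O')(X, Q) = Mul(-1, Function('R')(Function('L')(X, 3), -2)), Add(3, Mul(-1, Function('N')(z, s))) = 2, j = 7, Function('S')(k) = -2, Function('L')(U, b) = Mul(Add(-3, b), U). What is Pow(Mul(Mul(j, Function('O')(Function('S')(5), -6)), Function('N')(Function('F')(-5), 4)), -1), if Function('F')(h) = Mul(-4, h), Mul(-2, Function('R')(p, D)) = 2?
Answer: Rational(1, 7) ≈ 0.14286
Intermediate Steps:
Function('L')(U, b) = Mul(U, Add(-3, b))
Function('R')(p, D) = -1 (Function('R')(p, D) = Mul(Rational(-1, 2), 2) = -1)
Function('N')(z, s) = 1 (Function('N')(z, s) = Add(3, Mul(-1, 2)) = Add(3, -2) = 1)
Function('O')(X, Q) = 1 (Function('O')(X, Q) = Mul(-1, -1) = 1)
Pow(Mul(Mul(j, Function('O')(Function('S')(5), -6)), Function('N')(Function('F')(-5), 4)), -1) = Pow(Mul(Mul(7, 1), 1), -1) = Pow(Mul(7, 1), -1) = Pow(7, -1) = Rational(1, 7)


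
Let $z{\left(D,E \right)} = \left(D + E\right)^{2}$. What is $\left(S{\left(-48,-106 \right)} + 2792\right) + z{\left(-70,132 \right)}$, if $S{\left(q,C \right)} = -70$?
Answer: $6566$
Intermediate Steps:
$\left(S{\left(-48,-106 \right)} + 2792\right) + z{\left(-70,132 \right)} = \left(-70 + 2792\right) + \left(-70 + 132\right)^{2} = 2722 + 62^{2} = 2722 + 3844 = 6566$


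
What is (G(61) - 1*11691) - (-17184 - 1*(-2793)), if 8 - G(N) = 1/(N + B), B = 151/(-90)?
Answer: 14457922/5339 ≈ 2708.0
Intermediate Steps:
B = -151/90 (B = 151*(-1/90) = -151/90 ≈ -1.6778)
G(N) = 8 - 1/(-151/90 + N) (G(N) = 8 - 1/(N - 151/90) = 8 - 1/(-151/90 + N))
(G(61) - 1*11691) - (-17184 - 1*(-2793)) = (2*(-649 + 360*61)/(-151 + 90*61) - 1*11691) - (-17184 - 1*(-2793)) = (2*(-649 + 21960)/(-151 + 5490) - 11691) - (-17184 + 2793) = (2*21311/5339 - 11691) - 1*(-14391) = (2*(1/5339)*21311 - 11691) + 14391 = (42622/5339 - 11691) + 14391 = -62375627/5339 + 14391 = 14457922/5339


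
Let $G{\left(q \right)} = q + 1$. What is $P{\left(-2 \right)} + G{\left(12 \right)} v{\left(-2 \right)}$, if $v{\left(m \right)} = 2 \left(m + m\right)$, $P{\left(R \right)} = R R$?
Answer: $-100$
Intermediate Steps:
$P{\left(R \right)} = R^{2}$
$G{\left(q \right)} = 1 + q$
$v{\left(m \right)} = 4 m$ ($v{\left(m \right)} = 2 \cdot 2 m = 4 m$)
$P{\left(-2 \right)} + G{\left(12 \right)} v{\left(-2 \right)} = \left(-2\right)^{2} + \left(1 + 12\right) 4 \left(-2\right) = 4 + 13 \left(-8\right) = 4 - 104 = -100$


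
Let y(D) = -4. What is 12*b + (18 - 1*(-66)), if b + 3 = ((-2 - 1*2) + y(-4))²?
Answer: 816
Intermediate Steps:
b = 61 (b = -3 + ((-2 - 1*2) - 4)² = -3 + ((-2 - 2) - 4)² = -3 + (-4 - 4)² = -3 + (-8)² = -3 + 64 = 61)
12*b + (18 - 1*(-66)) = 12*61 + (18 - 1*(-66)) = 732 + (18 + 66) = 732 + 84 = 816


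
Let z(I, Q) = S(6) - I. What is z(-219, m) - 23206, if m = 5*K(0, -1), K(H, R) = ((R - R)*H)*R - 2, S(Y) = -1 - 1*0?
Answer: -22988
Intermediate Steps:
S(Y) = -1 (S(Y) = -1 + 0 = -1)
K(H, R) = -2 (K(H, R) = (0*H)*R - 2 = 0*R - 2 = 0 - 2 = -2)
m = -10 (m = 5*(-2) = -10)
z(I, Q) = -1 - I
z(-219, m) - 23206 = (-1 - 1*(-219)) - 23206 = (-1 + 219) - 23206 = 218 - 23206 = -22988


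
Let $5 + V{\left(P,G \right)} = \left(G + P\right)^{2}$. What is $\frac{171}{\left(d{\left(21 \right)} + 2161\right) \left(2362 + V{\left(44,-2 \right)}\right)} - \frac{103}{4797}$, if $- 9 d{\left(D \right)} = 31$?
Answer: $- \frac{33339433}{1554103278} \approx -0.021453$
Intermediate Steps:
$d{\left(D \right)} = - \frac{31}{9}$ ($d{\left(D \right)} = \left(- \frac{1}{9}\right) 31 = - \frac{31}{9}$)
$V{\left(P,G \right)} = -5 + \left(G + P\right)^{2}$
$\frac{171}{\left(d{\left(21 \right)} + 2161\right) \left(2362 + V{\left(44,-2 \right)}\right)} - \frac{103}{4797} = \frac{171}{\left(- \frac{31}{9} + 2161\right) \left(2362 - \left(5 - \left(-2 + 44\right)^{2}\right)\right)} - \frac{103}{4797} = \frac{171}{\frac{19418}{9} \left(2362 - \left(5 - 42^{2}\right)\right)} - \frac{103}{4797} = \frac{171}{\frac{19418}{9} \left(2362 + \left(-5 + 1764\right)\right)} - \frac{103}{4797} = \frac{171}{\frac{19418}{9} \left(2362 + 1759\right)} - \frac{103}{4797} = \frac{171}{\frac{19418}{9} \cdot 4121} - \frac{103}{4797} = \frac{171}{\frac{80021578}{9}} - \frac{103}{4797} = 171 \cdot \frac{9}{80021578} - \frac{103}{4797} = \frac{81}{4211662} - \frac{103}{4797} = - \frac{33339433}{1554103278}$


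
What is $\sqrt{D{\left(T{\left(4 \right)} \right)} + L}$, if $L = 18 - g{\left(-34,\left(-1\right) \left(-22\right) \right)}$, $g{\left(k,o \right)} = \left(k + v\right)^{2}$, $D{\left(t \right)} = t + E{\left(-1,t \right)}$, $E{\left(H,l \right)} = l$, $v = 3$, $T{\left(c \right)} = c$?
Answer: $i \sqrt{935} \approx 30.578 i$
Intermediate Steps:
$D{\left(t \right)} = 2 t$ ($D{\left(t \right)} = t + t = 2 t$)
$g{\left(k,o \right)} = \left(3 + k\right)^{2}$ ($g{\left(k,o \right)} = \left(k + 3\right)^{2} = \left(3 + k\right)^{2}$)
$L = -943$ ($L = 18 - \left(3 - 34\right)^{2} = 18 - \left(-31\right)^{2} = 18 - 961 = -943$)
$\sqrt{D{\left(T{\left(4 \right)} \right)} + L} = \sqrt{2 \cdot 4 - 943} = \sqrt{8 - 943} = \sqrt{-935} = i \sqrt{935}$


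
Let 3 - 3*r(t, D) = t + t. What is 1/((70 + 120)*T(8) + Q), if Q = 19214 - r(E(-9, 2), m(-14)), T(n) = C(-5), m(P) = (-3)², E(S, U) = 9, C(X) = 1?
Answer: 1/19409 ≈ 5.1523e-5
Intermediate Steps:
m(P) = 9
T(n) = 1
r(t, D) = 1 - 2*t/3 (r(t, D) = 1 - (t + t)/3 = 1 - 2*t/3)
Q = 19219 (Q = 19214 - (1 - ⅔*9) = 19214 - (1 - 6) = 19214 - 1*(-5) = 19214 + 5 = 19219)
1/((70 + 120)*T(8) + Q) = 1/((70 + 120)*1 + 19219) = 1/(190*1 + 19219) = 1/(190 + 19219) = 1/19409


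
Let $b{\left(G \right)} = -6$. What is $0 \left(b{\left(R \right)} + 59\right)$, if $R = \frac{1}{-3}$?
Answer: $0$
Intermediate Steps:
$R = - \frac{1}{3} \approx -0.33333$
$0 \left(b{\left(R \right)} + 59\right) = 0 \left(-6 + 59\right) = 0 \cdot 53 = 0$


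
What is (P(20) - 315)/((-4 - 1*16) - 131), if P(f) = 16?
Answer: 299/151 ≈ 1.9801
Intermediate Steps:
(P(20) - 315)/((-4 - 1*16) - 131) = (16 - 315)/((-4 - 1*16) - 131) = -299/((-4 - 16) - 131) = -299/(-20 - 131) = -299/(-151) = -299*(-1/151) = 299/151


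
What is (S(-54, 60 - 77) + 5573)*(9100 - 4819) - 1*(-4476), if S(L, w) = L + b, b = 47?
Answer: 23832522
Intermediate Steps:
S(L, w) = 47 + L (S(L, w) = L + 47 = 47 + L)
(S(-54, 60 - 77) + 5573)*(9100 - 4819) - 1*(-4476) = ((47 - 54) + 5573)*(9100 - 4819) - 1*(-4476) = (-7 + 5573)*4281 + 4476 = 5566*4281 + 4476 = 23828046 + 4476 = 23832522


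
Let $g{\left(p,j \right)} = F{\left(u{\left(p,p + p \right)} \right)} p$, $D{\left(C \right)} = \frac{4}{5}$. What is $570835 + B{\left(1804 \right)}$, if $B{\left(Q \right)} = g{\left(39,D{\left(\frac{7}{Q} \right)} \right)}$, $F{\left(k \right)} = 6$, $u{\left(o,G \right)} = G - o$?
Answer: $571069$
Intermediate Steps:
$D{\left(C \right)} = \frac{4}{5}$ ($D{\left(C \right)} = 4 \cdot \frac{1}{5} = \frac{4}{5}$)
$g{\left(p,j \right)} = 6 p$
$B{\left(Q \right)} = 234$ ($B{\left(Q \right)} = 6 \cdot 39 = 234$)
$570835 + B{\left(1804 \right)} = 570835 + 234 = 571069$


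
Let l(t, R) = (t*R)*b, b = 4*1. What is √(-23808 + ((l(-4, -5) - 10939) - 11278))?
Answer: 3*I*√5105 ≈ 214.35*I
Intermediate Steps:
b = 4
l(t, R) = 4*R*t (l(t, R) = (t*R)*4 = (R*t)*4 = 4*R*t)
√(-23808 + ((l(-4, -5) - 10939) - 11278)) = √(-23808 + ((4*(-5)*(-4) - 10939) - 11278)) = √(-23808 + ((80 - 10939) - 11278)) = √(-23808 + (-10859 - 11278)) = √(-23808 - 22137) = √(-45945) = 3*I*√5105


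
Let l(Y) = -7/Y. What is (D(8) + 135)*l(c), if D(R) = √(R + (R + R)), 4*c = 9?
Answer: -420 - 56*√6/9 ≈ -435.24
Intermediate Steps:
c = 9/4 (c = (¼)*9 = 9/4 ≈ 2.2500)
D(R) = √3*√R (D(R) = √(R + 2*R) = √(3*R) = √3*√R)
(D(8) + 135)*l(c) = (√3*√8 + 135)*(-7/9/4) = (√3*(2*√2) + 135)*(-7*4/9) = (2*√6 + 135)*(-28/9) = (135 + 2*√6)*(-28/9) = -420 - 56*√6/9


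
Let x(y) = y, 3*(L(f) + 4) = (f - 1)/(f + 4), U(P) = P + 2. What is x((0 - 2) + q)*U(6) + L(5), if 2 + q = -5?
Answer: -2048/27 ≈ -75.852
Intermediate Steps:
q = -7 (q = -2 - 5 = -7)
U(P) = 2 + P
L(f) = -4 + (-1 + f)/(3*(4 + f)) (L(f) = -4 + ((f - 1)/(f + 4))/3 = -4 + ((-1 + f)/(4 + f))/3 = -4 + (-1 + f)/(3*(4 + f)))
x((0 - 2) + q)*U(6) + L(5) = ((0 - 2) - 7)*(2 + 6) + (-49 - 11*5)/(3*(4 + 5)) = (-2 - 7)*8 + (⅓)*(-49 - 55)/9 = -9*8 + (⅓)*(⅑)*(-104) = -72 - 104/27 = -2048/27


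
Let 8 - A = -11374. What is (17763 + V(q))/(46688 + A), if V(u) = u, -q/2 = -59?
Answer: 17881/58070 ≈ 0.30792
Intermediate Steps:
q = 118 (q = -2*(-59) = 118)
A = 11382 (A = 8 - 1*(-11374) = 8 + 11374 = 11382)
(17763 + V(q))/(46688 + A) = (17763 + 118)/(46688 + 11382) = 17881/58070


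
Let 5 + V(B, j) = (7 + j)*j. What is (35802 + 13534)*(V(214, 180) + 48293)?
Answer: 4042986528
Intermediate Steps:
V(B, j) = -5 + j*(7 + j) (V(B, j) = -5 + (7 + j)*j = -5 + j*(7 + j))
(35802 + 13534)*(V(214, 180) + 48293) = (35802 + 13534)*((-5 + 180² + 7*180) + 48293) = 49336*((-5 + 32400 + 1260) + 48293) = 49336*(33655 + 48293) = 49336*81948 = 4042986528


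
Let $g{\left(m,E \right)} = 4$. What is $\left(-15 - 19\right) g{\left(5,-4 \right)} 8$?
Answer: $-1088$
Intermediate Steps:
$\left(-15 - 19\right) g{\left(5,-4 \right)} 8 = \left(-15 - 19\right) 4 \cdot 8 = \left(-34\right) 4 \cdot 8 = \left(-136\right) 8 = -1088$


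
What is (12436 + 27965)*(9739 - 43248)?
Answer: -1353797109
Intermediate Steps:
(12436 + 27965)*(9739 - 43248) = 40401*(-33509) = -1353797109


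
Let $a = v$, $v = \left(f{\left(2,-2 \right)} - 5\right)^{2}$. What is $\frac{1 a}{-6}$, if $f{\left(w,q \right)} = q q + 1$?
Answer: $0$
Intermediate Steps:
$f{\left(w,q \right)} = 1 + q^{2}$ ($f{\left(w,q \right)} = q^{2} + 1 = 1 + q^{2}$)
$v = 0$ ($v = \left(\left(1 + \left(-2\right)^{2}\right) - 5\right)^{2} = \left(\left(1 + 4\right) - 5\right)^{2} = \left(5 - 5\right)^{2} = 0^{2} = 0$)
$a = 0$
$\frac{1 a}{-6} = \frac{1 \cdot 0}{-6} = 0 \left(- \frac{1}{6}\right) = 0$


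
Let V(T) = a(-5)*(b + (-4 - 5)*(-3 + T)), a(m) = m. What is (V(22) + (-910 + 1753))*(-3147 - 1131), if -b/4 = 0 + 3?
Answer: -7520724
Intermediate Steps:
b = -12 (b = -4*(0 + 3) = -4*3 = -12)
V(T) = -75 + 45*T (V(T) = -5*(-12 + (-4 - 5)*(-3 + T)) = -5*(-12 - 9*(-3 + T)) = -5*(-12 + (27 - 9*T)) = -5*(15 - 9*T) = -75 + 45*T)
(V(22) + (-910 + 1753))*(-3147 - 1131) = ((-75 + 45*22) + (-910 + 1753))*(-3147 - 1131) = ((-75 + 990) + 843)*(-4278) = (915 + 843)*(-4278) = 1758*(-4278) = -7520724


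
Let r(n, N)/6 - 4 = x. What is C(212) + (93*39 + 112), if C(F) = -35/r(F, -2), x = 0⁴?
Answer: 89701/24 ≈ 3737.5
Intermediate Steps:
x = 0
r(n, N) = 24 (r(n, N) = 24 + 6*0 = 24 + 0 = 24)
C(F) = -35/24
C(212) + (93*39 + 112) = -35/24 + (93*39 + 112) = -35/24 + (3627 + 112) = -35/24 + 3739 = 89701/24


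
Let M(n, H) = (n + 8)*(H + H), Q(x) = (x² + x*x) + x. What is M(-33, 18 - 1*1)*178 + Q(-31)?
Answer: -149409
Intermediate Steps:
Q(x) = x + 2*x² (Q(x) = (x² + x²) + x = 2*x² + x = x + 2*x²)
M(n, H) = 2*H*(8 + n) (M(n, H) = (8 + n)*(2*H) = 2*H*(8 + n))
M(-33, 18 - 1*1)*178 + Q(-31) = (2*(18 - 1*1)*(8 - 33))*178 - 31*(1 + 2*(-31)) = (2*(18 - 1)*(-25))*178 - 31*(1 - 62) = (2*17*(-25))*178 - 31*(-61) = -850*178 + 1891 = -151300 + 1891 = -149409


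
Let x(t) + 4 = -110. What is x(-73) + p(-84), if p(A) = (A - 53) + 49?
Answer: -202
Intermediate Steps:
p(A) = -4 + A (p(A) = (-53 + A) + 49 = -4 + A)
x(t) = -114 (x(t) = -4 - 110 = -114)
x(-73) + p(-84) = -114 + (-4 - 84) = -114 - 88 = -202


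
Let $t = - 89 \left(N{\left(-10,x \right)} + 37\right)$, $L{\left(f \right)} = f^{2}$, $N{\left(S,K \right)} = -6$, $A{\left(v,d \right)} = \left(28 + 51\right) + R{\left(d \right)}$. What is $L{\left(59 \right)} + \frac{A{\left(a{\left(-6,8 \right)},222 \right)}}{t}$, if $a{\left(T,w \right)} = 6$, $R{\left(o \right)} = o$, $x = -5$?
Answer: $\frac{9603778}{2759} \approx 3480.9$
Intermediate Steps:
$A{\left(v,d \right)} = 79 + d$ ($A{\left(v,d \right)} = \left(28 + 51\right) + d = 79 + d$)
$t = -2759$ ($t = - 89 \left(-6 + 37\right) = \left(-89\right) 31 = -2759$)
$L{\left(59 \right)} + \frac{A{\left(a{\left(-6,8 \right)},222 \right)}}{t} = 59^{2} + \frac{79 + 222}{-2759} = 3481 + 301 \left(- \frac{1}{2759}\right) = 3481 - \frac{301}{2759} = \frac{9603778}{2759}$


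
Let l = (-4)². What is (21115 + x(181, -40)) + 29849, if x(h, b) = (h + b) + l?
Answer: 51121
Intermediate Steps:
l = 16
x(h, b) = 16 + b + h (x(h, b) = (h + b) + 16 = (b + h) + 16 = 16 + b + h)
(21115 + x(181, -40)) + 29849 = (21115 + (16 - 40 + 181)) + 29849 = (21115 + 157) + 29849 = 21272 + 29849 = 51121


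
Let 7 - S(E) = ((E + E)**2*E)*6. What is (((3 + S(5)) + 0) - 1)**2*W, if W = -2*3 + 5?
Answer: -8946081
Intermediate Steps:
W = -1 (W = -6 + 5 = -1)
S(E) = 7 - 24*E**3 (S(E) = 7 - (E + E)**2*E*6 = 7 - (2*E)**2*E*6 = 7 - (4*E**2)*E*6 = 7 - 4*E**3*6 = 7 - 24*E**3)
(((3 + S(5)) + 0) - 1)**2*W = (((3 + (7 - 24*5**3)) + 0) - 1)**2*(-1) = (((3 + (7 - 24*125)) + 0) - 1)**2*(-1) = (((3 + (7 - 3000)) + 0) - 1)**2*(-1) = (((3 - 2993) + 0) - 1)**2*(-1) = ((-2990 + 0) - 1)**2*(-1) = (-2990 - 1)**2*(-1) = (-2991)**2*(-1) = 8946081*(-1) = -8946081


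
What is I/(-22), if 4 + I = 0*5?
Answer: 2/11 ≈ 0.18182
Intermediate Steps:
I = -4 (I = -4 + 0*5 = -4 + 0 = -4)
I/(-22) = -4/(-22) = -4*(-1/22) = 2/11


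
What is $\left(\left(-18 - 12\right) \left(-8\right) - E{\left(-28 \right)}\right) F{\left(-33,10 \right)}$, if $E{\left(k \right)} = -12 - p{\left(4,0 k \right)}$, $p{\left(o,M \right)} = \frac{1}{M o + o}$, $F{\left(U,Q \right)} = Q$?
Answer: $\frac{5045}{2} \approx 2522.5$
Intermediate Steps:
$p{\left(o,M \right)} = \frac{1}{o + M o}$
$E{\left(k \right)} = - \frac{49}{4}$ ($E{\left(k \right)} = -12 - \frac{1}{4 \left(1 + 0 k\right)} = -12 - \frac{1}{4 \left(1 + 0\right)} = -12 - \frac{1}{4 \cdot 1} = -12 - \frac{1}{4} \cdot 1 = -12 - \frac{1}{4} = - \frac{49}{4}$)
$\left(\left(-18 - 12\right) \left(-8\right) - E{\left(-28 \right)}\right) F{\left(-33,10 \right)} = \left(\left(-18 - 12\right) \left(-8\right) - - \frac{49}{4}\right) 10 = \left(\left(-30\right) \left(-8\right) + \frac{49}{4}\right) 10 = \left(240 + \frac{49}{4}\right) 10 = \frac{1009}{4} \cdot 10 = \frac{5045}{2}$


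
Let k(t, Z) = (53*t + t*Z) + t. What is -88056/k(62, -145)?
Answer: 44028/2821 ≈ 15.607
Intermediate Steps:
k(t, Z) = 54*t + Z*t (k(t, Z) = (53*t + Z*t) + t = 54*t + Z*t)
-88056/k(62, -145) = -88056*1/(62*(54 - 145)) = -88056/(62*(-91)) = -88056/(-5642) = -88056*(-1/5642) = 44028/2821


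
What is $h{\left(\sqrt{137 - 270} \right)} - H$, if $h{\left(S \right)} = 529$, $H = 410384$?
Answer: $-409855$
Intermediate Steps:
$h{\left(\sqrt{137 - 270} \right)} - H = 529 - 410384 = -409855$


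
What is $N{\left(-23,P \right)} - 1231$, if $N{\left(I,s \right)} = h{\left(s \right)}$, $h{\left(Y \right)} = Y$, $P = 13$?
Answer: $-1218$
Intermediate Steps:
$N{\left(I,s \right)} = s$
$N{\left(-23,P \right)} - 1231 = 13 - 1231 = -1218$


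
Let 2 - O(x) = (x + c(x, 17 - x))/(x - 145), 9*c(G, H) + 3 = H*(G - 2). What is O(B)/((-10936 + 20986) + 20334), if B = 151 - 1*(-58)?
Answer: 6503/2916864 ≈ 0.0022294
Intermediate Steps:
c(G, H) = -⅓ + H*(-2 + G)/9 (c(G, H) = -⅓ + (H*(G - 2))/9 = -⅓ + (H*(-2 + G))/9 = -⅓ + H*(-2 + G)/9)
B = 209 (B = 151 + 58 = 209)
O(x) = 2 - (-37/9 + 11*x/9 + x*(17 - x)/9)/(-145 + x) (O(x) = 2 - (x + (-⅓ - 2*(17 - x)/9 + x*(17 - x)/9))/(x - 145) = 2 - (x + (-⅓ + (-34/9 + 2*x/9) + x*(17 - x)/9))/(-145 + x) = 2 - (x + (-37/9 + 2*x/9 + x*(17 - x)/9))/(-145 + x) = 2 - (-37/9 + 11*x/9 + x*(17 - x)/9)/(-145 + x))
O(B)/((-10936 + 20986) + 20334) = ((-2573 + 209² - 10*209)/(9*(-145 + 209)))/((-10936 + 20986) + 20334) = ((⅑)*(-2573 + 43681 - 2090)/64)/(10050 + 20334) = ((⅑)*(1/64)*39018)/30384 = (6503/96)*(1/30384) = 6503/2916864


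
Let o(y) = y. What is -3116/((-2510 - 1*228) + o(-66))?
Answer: 779/701 ≈ 1.1113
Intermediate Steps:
-3116/((-2510 - 1*228) + o(-66)) = -3116/((-2510 - 1*228) - 66) = -3116/((-2510 - 228) - 66) = -3116/(-2738 - 66) = -3116/(-2804) = -3116*(-1/2804) = 779/701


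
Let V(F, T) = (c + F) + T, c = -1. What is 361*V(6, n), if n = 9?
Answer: 5054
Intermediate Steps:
V(F, T) = -1 + F + T (V(F, T) = (-1 + F) + T = -1 + F + T)
361*V(6, n) = 361*(-1 + 6 + 9) = 361*14 = 5054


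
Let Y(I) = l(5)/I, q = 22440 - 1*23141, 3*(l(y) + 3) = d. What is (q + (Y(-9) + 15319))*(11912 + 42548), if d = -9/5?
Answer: 796118064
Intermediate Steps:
d = -9/5 (d = -9*⅕ = -9/5 ≈ -1.8000)
l(y) = -18/5 (l(y) = -3 + (⅓)*(-9/5) = -3 - ⅗ = -18/5)
q = -701 (q = 22440 - 23141 = -701)
Y(I) = -18/(5*I)
(q + (Y(-9) + 15319))*(11912 + 42548) = (-701 + (-18/5/(-9) + 15319))*(11912 + 42548) = (-701 + (-18/5*(-⅑) + 15319))*54460 = (-701 + (⅖ + 15319))*54460 = (-701 + 76597/5)*54460 = (73092/5)*54460 = 796118064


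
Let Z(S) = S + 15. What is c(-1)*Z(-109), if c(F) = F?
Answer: 94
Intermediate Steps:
Z(S) = 15 + S
c(-1)*Z(-109) = -(15 - 109) = -1*(-94) = 94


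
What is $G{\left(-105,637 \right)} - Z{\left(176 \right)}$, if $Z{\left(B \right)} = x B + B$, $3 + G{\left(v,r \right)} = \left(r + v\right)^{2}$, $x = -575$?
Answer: $384045$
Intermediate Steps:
$G{\left(v,r \right)} = -3 + \left(r + v\right)^{2}$
$Z{\left(B \right)} = - 574 B$ ($Z{\left(B \right)} = - 575 B + B = - 574 B$)
$G{\left(-105,637 \right)} - Z{\left(176 \right)} = \left(-3 + \left(637 - 105\right)^{2}\right) - \left(-574\right) 176 = \left(-3 + 532^{2}\right) - -101024 = \left(-3 + 283024\right) + 101024 = 283021 + 101024 = 384045$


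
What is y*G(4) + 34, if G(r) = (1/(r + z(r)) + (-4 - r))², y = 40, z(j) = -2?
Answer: 2284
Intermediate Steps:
G(r) = (-4 + 1/(-2 + r) - r)² (G(r) = (1/(r - 2) + (-4 - r))² = (1/(-2 + r) + (-4 - r))² = (-4 + 1/(-2 + r) - r)²)
y*G(4) + 34 = 40*((-9 + 4² + 2*4)²/(-2 + 4)²) + 34 = 40*((-9 + 16 + 8)²/2²) + 34 = 40*((¼)*15²) + 34 = 40*((¼)*225) + 34 = 40*(225/4) + 34 = 2250 + 34 = 2284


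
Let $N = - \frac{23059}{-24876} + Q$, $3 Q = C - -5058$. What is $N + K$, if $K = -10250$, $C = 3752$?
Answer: $- \frac{181903421}{24876} \approx -7312.4$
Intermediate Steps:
$Q = \frac{8810}{3}$ ($Q = \frac{3752 - -5058}{3} = \frac{3752 + 5058}{3} = \frac{1}{3} \cdot 8810 = \frac{8810}{3} \approx 2936.7$)
$N = \frac{73075579}{24876}$ ($N = - \frac{23059}{-24876} + \frac{8810}{3} = \left(-23059\right) \left(- \frac{1}{24876}\right) + \frac{8810}{3} = \frac{23059}{24876} + \frac{8810}{3} = \frac{73075579}{24876} \approx 2937.6$)
$N + K = \frac{73075579}{24876} - 10250 = - \frac{181903421}{24876}$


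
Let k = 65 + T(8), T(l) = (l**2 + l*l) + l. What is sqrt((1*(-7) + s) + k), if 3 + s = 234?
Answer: 5*sqrt(17) ≈ 20.616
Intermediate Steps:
T(l) = l + 2*l**2 (T(l) = (l**2 + l**2) + l = 2*l**2 + l = l + 2*l**2)
s = 231 (s = -3 + 234 = 231)
k = 201 (k = 65 + 8*(1 + 2*8) = 65 + 8*(1 + 16) = 65 + 8*17 = 65 + 136 = 201)
sqrt((1*(-7) + s) + k) = sqrt((1*(-7) + 231) + 201) = sqrt((-7 + 231) + 201) = sqrt(224 + 201) = sqrt(425) = 5*sqrt(17)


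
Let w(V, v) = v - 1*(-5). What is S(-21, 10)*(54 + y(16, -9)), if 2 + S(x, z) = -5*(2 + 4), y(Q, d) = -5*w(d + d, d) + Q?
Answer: -2880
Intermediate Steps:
w(V, v) = 5 + v (w(V, v) = v + 5 = 5 + v)
y(Q, d) = -25 + Q - 5*d (y(Q, d) = -5*(5 + d) + Q = (-25 - 5*d) + Q = -25 + Q - 5*d)
S(x, z) = -32 (S(x, z) = -2 - 5*(2 + 4) = -2 - 5*6 = -2 - 30 = -32)
S(-21, 10)*(54 + y(16, -9)) = -32*(54 + (-25 + 16 - 5*(-9))) = -32*(54 + (-25 + 16 + 45)) = -32*(54 + 36) = -32*90 = -2880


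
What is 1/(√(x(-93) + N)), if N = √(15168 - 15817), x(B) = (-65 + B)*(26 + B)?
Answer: (10586 + I*√649)^(-½) ≈ 0.0097193 - 1.17e-5*I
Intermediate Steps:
N = I*√649 (N = √(-649) = I*√649 ≈ 25.475*I)
1/(√(x(-93) + N)) = 1/(√((-1690 + (-93)² - 39*(-93)) + I*√649)) = 1/(√((-1690 + 8649 + 3627) + I*√649)) = 1/(√(10586 + I*√649)) = (10586 + I*√649)^(-½)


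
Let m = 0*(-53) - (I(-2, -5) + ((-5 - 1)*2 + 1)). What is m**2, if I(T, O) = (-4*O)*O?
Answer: 12321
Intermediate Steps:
I(T, O) = -4*O**2
m = 111 (m = 0*(-53) - (-4*(-5)**2 + ((-5 - 1)*2 + 1)) = 0 - (-4*25 + (-6*2 + 1)) = 0 - (-100 + (-12 + 1)) = 0 - (-100 - 11) = 0 - 1*(-111) = 0 + 111 = 111)
m**2 = 111**2 = 12321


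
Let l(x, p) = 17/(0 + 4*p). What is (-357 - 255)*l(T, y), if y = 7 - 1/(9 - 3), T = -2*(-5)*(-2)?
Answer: -15606/41 ≈ -380.63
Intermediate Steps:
T = -20 (T = 10*(-2) = -20)
y = 41/6 (y = 7 - 1/6 = 7 - 1*⅙ = 7 - ⅙ = 41/6 ≈ 6.8333)
l(x, p) = 17/(4*p) (l(x, p) = 17/((4*p)) = 17*(1/(4*p)) = 17/(4*p))
(-357 - 255)*l(T, y) = (-357 - 255)*(17/(4*(41/6))) = -2601*6/41 = -612*51/82 = -15606/41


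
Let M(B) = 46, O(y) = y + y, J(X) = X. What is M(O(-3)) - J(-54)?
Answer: 100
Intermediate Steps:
O(y) = 2*y
M(O(-3)) - J(-54) = 46 - 1*(-54) = 46 + 54 = 100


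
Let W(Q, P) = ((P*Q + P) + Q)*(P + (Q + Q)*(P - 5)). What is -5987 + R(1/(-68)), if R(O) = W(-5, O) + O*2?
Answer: -3603681/578 ≈ -6234.7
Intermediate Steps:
W(Q, P) = (P + 2*Q*(-5 + P))*(P + Q + P*Q) (W(Q, P) = ((P + P*Q) + Q)*(P + (2*Q)*(-5 + P)) = (P + Q + P*Q)*(P + 2*Q*(-5 + P)) = (P + 2*Q*(-5 + P))*(P + Q + P*Q))
R(O) = -250 - 153*O + 36*O**2 (R(O) = (O**2 - 10*(-5)**2 - 9*O*(-5) - 8*O*(-5)**2 + 2*O**2*(-5)**2 + 3*(-5)*O**2) + O*2 = (O**2 - 10*25 + 45*O - 8*O*25 + 2*O**2*25 - 15*O**2) + 2*O = (O**2 - 250 + 45*O - 200*O + 50*O**2 - 15*O**2) + 2*O = (-250 - 155*O + 36*O**2) + 2*O = -250 - 153*O + 36*O**2)
-5987 + R(1/(-68)) = -5987 + (-250 - 153/(-68) + 36*(1/(-68))**2) = -5987 + (-250 - 153*(-1/68) + 36*(-1/68)**2) = -5987 + (-250 + 9/4 + 36*(1/4624)) = -5987 + (-250 + 9/4 + 9/1156) = -5987 - 143195/578 = -3603681/578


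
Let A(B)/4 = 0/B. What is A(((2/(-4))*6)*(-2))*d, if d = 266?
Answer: 0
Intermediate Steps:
A(B) = 0 (A(B) = 4*(0/B) = 4*0 = 0)
A(((2/(-4))*6)*(-2))*d = 0*266 = 0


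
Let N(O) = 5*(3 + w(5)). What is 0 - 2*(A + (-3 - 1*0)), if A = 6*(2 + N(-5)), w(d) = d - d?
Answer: -198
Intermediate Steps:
w(d) = 0
N(O) = 15 (N(O) = 5*(3 + 0) = 5*3 = 15)
A = 102 (A = 6*(2 + 15) = 6*17 = 102)
0 - 2*(A + (-3 - 1*0)) = 0 - 2*(102 + (-3 - 1*0)) = 0 - 2*(102 + (-3 + 0)) = 0 - 2*(102 - 3) = 0 - 2*99 = 0 - 198 = -198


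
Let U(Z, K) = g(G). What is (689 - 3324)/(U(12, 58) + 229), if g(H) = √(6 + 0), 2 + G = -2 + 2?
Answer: -120683/10487 + 527*√6/10487 ≈ -11.385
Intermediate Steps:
G = -2 (G = -2 + (-2 + 2) = -2 + 0 = -2)
g(H) = √6
U(Z, K) = √6
(689 - 3324)/(U(12, 58) + 229) = (689 - 3324)/(√6 + 229) = -2635/(229 + √6)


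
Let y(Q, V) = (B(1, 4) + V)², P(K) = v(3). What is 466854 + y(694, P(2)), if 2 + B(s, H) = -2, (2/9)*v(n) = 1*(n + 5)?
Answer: 467878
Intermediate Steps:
v(n) = 45/2 + 9*n/2 (v(n) = 9*(1*(n + 5))/2 = 9*(1*(5 + n))/2 = 9*(5 + n)/2 = 45/2 + 9*n/2)
P(K) = 36 (P(K) = 45/2 + (9/2)*3 = 45/2 + 27/2 = 36)
B(s, H) = -4 (B(s, H) = -2 - 2 = -4)
y(Q, V) = (-4 + V)²
466854 + y(694, P(2)) = 466854 + (-4 + 36)² = 466854 + 32² = 466854 + 1024 = 467878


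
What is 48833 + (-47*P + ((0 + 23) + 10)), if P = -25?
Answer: 50041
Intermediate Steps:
48833 + (-47*P + ((0 + 23) + 10)) = 48833 + (-47*(-25) + ((0 + 23) + 10)) = 48833 + (1175 + (23 + 10)) = 48833 + (1175 + 33) = 48833 + 1208 = 50041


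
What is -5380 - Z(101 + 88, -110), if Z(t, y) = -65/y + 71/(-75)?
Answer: -8876413/1650 ≈ -5379.6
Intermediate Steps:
Z(t, y) = -71/75 - 65/y (Z(t, y) = -65/y + 71*(-1/75) = -65/y - 71/75 = -71/75 - 65/y)
-5380 - Z(101 + 88, -110) = -5380 - (-71/75 - 65/(-110)) = -5380 - (-71/75 - 65*(-1/110)) = -5380 - (-71/75 + 13/22) = -5380 - 1*(-587/1650) = -5380 + 587/1650 = -8876413/1650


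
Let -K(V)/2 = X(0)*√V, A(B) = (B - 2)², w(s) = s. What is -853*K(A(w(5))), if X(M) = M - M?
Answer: 0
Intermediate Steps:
X(M) = 0
A(B) = (-2 + B)²
K(V) = 0 (K(V) = -0*√V = -2*0 = 0)
-853*K(A(w(5))) = -853*0 = 0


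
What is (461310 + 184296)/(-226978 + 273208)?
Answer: 107601/7705 ≈ 13.965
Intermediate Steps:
(461310 + 184296)/(-226978 + 273208) = 645606/46230 = 645606*(1/46230) = 107601/7705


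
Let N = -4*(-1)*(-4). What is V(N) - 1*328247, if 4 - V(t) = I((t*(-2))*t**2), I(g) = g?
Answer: -336435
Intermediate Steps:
N = -16 (N = 4*(-4) = -16)
V(t) = 4 + 2*t**3 (V(t) = 4 - t*(-2)*t**2 = 4 - (-2*t)*t**2 = 4 - (-2)*t**3 = 4 + 2*t**3)
V(N) - 1*328247 = (4 + 2*(-16)**3) - 1*328247 = (4 + 2*(-4096)) - 328247 = (4 - 8192) - 328247 = -8188 - 328247 = -336435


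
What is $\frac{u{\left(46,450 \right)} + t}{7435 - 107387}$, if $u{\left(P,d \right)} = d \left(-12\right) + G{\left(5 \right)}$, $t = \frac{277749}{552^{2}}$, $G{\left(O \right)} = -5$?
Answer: $\frac{182960819}{3383974912} \approx 0.054067$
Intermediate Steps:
$t = \frac{30861}{33856}$ ($t = \frac{277749}{304704} = 277749 \cdot \frac{1}{304704} = \frac{30861}{33856} \approx 0.91154$)
$u{\left(P,d \right)} = -5 - 12 d$ ($u{\left(P,d \right)} = d \left(-12\right) - 5 = - 12 d - 5 = -5 - 12 d$)
$\frac{u{\left(46,450 \right)} + t}{7435 - 107387} = \frac{\left(-5 - 5400\right) + \frac{30861}{33856}}{7435 - 107387} = \frac{\left(-5 - 5400\right) + \frac{30861}{33856}}{-99952} = \left(-5405 + \frac{30861}{33856}\right) \left(- \frac{1}{99952}\right) = \left(- \frac{182960819}{33856}\right) \left(- \frac{1}{99952}\right) = \frac{182960819}{3383974912}$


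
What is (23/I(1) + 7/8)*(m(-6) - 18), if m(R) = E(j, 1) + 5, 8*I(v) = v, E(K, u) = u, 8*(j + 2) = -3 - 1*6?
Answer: -4437/2 ≈ -2218.5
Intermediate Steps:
j = -25/8 (j = -2 + (-3 - 1*6)/8 = -2 + (-3 - 6)/8 = -2 + (⅛)*(-9) = -2 - 9/8 = -25/8 ≈ -3.1250)
I(v) = v/8
m(R) = 6 (m(R) = 1 + 5 = 6)
(23/I(1) + 7/8)*(m(-6) - 18) = (23/(((⅛)*1)) + 7/8)*(6 - 18) = (23/(⅛) + 7*(⅛))*(-12) = (23*8 + 7/8)*(-12) = (184 + 7/8)*(-12) = (1479/8)*(-12) = -4437/2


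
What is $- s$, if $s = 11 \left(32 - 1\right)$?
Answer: $-341$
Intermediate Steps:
$s = 341$ ($s = 11 \left(32 - 1\right) = 11 \cdot 31 = 341$)
$- s = \left(-1\right) 341 = -341$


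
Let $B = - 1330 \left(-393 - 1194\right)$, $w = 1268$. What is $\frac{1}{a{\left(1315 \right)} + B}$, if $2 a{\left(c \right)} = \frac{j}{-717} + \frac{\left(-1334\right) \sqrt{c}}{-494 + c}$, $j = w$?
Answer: $\frac{731396725010371092}{1543765734415724859179821} + \frac{281518735023 \sqrt{1315}}{1543765734415724859179821} \approx 4.7378 \cdot 10^{-7}$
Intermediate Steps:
$j = 1268$
$a{\left(c \right)} = - \frac{634}{717} - \frac{667 \sqrt{c}}{-494 + c}$ ($a{\left(c \right)} = \frac{\frac{1268}{-717} + \frac{\left(-1334\right) \sqrt{c}}{-494 + c}}{2} = \frac{1268 \left(- \frac{1}{717}\right) - \frac{1334 \sqrt{c}}{-494 + c}}{2} = \frac{- \frac{1268}{717} - \frac{1334 \sqrt{c}}{-494 + c}}{2} = - \frac{634}{717} - \frac{667 \sqrt{c}}{-494 + c}$)
$B = 2110710$ ($B = \left(-1330\right) \left(-1587\right) = 2110710$)
$\frac{1}{a{\left(1315 \right)} + B} = \frac{1}{\frac{313196 - 478239 \sqrt{1315} - 833710}{717 \left(-494 + 1315\right)} + 2110710} = \frac{1}{\frac{313196 - 478239 \sqrt{1315} - 833710}{717 \cdot 821} + 2110710} = \frac{1}{\frac{1}{717} \cdot \frac{1}{821} \left(-520514 - 478239 \sqrt{1315}\right) + 2110710} = \frac{1}{\left(- \frac{634}{717} - \frac{667 \sqrt{1315}}{821}\right) + 2110710} = \frac{1}{\frac{1513378436}{717} - \frac{667 \sqrt{1315}}{821}}$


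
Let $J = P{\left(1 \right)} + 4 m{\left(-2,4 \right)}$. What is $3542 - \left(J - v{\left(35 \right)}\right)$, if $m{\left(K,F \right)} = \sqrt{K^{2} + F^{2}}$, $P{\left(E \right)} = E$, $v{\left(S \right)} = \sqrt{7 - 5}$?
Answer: $3541 + \sqrt{2} - 8 \sqrt{5} \approx 3524.5$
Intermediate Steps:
$v{\left(S \right)} = \sqrt{2}$
$m{\left(K,F \right)} = \sqrt{F^{2} + K^{2}}$
$J = 1 + 8 \sqrt{5}$ ($J = 1 + 4 \sqrt{4^{2} + \left(-2\right)^{2}} = 1 + 4 \sqrt{16 + 4} = 1 + 4 \sqrt{20} = 1 + 4 \cdot 2 \sqrt{5} = 1 + 8 \sqrt{5} \approx 18.889$)
$3542 - \left(J - v{\left(35 \right)}\right) = 3542 - \left(1 - \sqrt{2} + 8 \sqrt{5}\right) = 3541 + \sqrt{2} - 8 \sqrt{5}$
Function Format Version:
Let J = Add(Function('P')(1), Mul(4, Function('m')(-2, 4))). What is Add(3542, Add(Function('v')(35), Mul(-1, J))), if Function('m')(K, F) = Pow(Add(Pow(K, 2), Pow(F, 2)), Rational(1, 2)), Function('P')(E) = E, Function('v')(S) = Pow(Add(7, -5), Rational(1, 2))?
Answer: Add(3541, Pow(2, Rational(1, 2)), Mul(-8, Pow(5, Rational(1, 2)))) ≈ 3524.5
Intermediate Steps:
Function('v')(S) = Pow(2, Rational(1, 2))
Function('m')(K, F) = Pow(Add(Pow(F, 2), Pow(K, 2)), Rational(1, 2))
J = Add(1, Mul(8, Pow(5, Rational(1, 2)))) (J = Add(1, Mul(4, Pow(Add(Pow(4, 2), Pow(-2, 2)), Rational(1, 2)))) = Add(1, Mul(4, Pow(Add(16, 4), Rational(1, 2)))) = Add(1, Mul(4, Pow(20, Rational(1, 2)))) = Add(1, Mul(4, Mul(2, Pow(5, Rational(1, 2))))) = Add(1, Mul(8, Pow(5, Rational(1, 2)))) ≈ 18.889)
Add(3542, Add(Function('v')(35), Mul(-1, J))) = Add(3542, Add(Pow(2, Rational(1, 2)), Mul(-1, Add(1, Mul(8, Pow(5, Rational(1, 2))))))) = Add(3542, Add(Pow(2, Rational(1, 2)), Add(-1, Mul(-8, Pow(5, Rational(1, 2)))))) = Add(3542, Add(-1, Pow(2, Rational(1, 2)), Mul(-8, Pow(5, Rational(1, 2))))) = Add(3541, Pow(2, Rational(1, 2)), Mul(-8, Pow(5, Rational(1, 2))))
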